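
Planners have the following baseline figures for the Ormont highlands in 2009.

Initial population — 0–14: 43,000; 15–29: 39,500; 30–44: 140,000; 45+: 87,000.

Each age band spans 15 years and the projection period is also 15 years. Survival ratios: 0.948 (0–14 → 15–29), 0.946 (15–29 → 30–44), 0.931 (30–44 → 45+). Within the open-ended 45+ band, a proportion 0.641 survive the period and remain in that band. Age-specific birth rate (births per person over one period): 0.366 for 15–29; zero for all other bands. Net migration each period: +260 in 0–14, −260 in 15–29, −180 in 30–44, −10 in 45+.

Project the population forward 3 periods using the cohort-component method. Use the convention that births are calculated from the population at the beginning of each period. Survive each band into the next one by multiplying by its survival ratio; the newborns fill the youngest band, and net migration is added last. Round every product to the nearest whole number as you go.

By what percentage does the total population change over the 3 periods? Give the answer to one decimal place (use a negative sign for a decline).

[period 1]
Births: 39500 × 0.366 = 14457
15–29: 43000 × 0.948 = 40764
30–44: 39500 × 0.946 = 37367
45+: 140000 × 0.931 + 87000 × 0.641 = 130340 + 55767 = 186107
Net migration: 0–14 + 260 → 14717; 15–29 − 260 → 40504; 30–44 − 180 → 37187; 45+ − 10 → 186097
End of period: [14717, 40504, 37187, 186097]
[period 2]
Births: 40504 × 0.366 = 14824
15–29: 14717 × 0.948 = 13952
30–44: 40504 × 0.946 = 38317
45+: 37187 × 0.931 + 186097 × 0.641 = 34621 + 119288 = 153909
Net migration: 0–14 + 260 → 15084; 15–29 − 260 → 13692; 30–44 − 180 → 38137; 45+ − 10 → 153899
End of period: [15084, 13692, 38137, 153899]
[period 3]
Births: 13692 × 0.366 = 5011
15–29: 15084 × 0.948 = 14300
30–44: 13692 × 0.946 = 12953
45+: 38137 × 0.931 + 153899 × 0.641 = 35506 + 98649 = 134155
Net migration: 0–14 + 260 → 5271; 15–29 − 260 → 14040; 30–44 − 180 → 12773; 45+ − 10 → 134145
End of period: [5271, 14040, 12773, 134145]
Total: 309500 → 166229; change = -143271; percentage change = -46.3%

-46.3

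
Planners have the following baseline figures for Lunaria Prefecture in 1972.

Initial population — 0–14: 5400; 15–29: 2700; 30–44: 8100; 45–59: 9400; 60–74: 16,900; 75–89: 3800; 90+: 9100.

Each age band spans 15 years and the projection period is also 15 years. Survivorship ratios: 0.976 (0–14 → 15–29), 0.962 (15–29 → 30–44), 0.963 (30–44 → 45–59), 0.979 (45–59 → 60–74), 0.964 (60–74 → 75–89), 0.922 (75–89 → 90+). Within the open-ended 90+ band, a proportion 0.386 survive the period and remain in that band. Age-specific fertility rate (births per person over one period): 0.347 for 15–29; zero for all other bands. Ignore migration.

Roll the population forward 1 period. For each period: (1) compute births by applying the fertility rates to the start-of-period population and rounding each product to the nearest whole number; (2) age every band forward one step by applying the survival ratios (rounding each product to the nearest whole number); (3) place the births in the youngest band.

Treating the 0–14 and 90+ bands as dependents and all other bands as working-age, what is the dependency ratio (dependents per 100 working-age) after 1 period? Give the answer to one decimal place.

Period 1.
Births: 2700 * 0.347 = 937
15–29: 5400 * 0.976 = 5270
30–44: 2700 * 0.962 = 2597
45–59: 8100 * 0.963 = 7800
60–74: 9400 * 0.979 = 9203
75–89: 16900 * 0.964 = 16292
90+: 3800 * 0.922 + 9100 * 0.386 = 3504 + 3513 = 7017
End of period: [937, 5270, 2597, 7800, 9203, 16292, 7017]
Dependents (band 0–14 + band 90+) = 937 + 7017 = 7954; working-age = 41162; ratio = 7954/41162 × 100 = 19.3

19.3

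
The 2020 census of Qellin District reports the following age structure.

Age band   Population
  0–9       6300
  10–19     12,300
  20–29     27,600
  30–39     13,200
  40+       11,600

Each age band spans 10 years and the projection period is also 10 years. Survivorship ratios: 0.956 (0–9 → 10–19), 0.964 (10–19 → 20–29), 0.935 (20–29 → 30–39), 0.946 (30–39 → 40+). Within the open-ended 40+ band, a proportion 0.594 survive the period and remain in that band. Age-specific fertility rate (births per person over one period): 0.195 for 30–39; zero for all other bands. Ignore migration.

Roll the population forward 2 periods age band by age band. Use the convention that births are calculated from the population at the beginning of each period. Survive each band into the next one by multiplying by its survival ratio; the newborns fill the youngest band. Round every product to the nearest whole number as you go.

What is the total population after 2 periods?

Let group 1 be 0–9 through group 5 = 40+.
[period 1]
Births: 13200 × 0.195 = 2574
Group 2: 6300 × 0.956 = 6023
Group 3: 12300 × 0.964 = 11857
Group 4: 27600 × 0.935 = 25806
Group 5: 13200 × 0.946 + 11600 × 0.594 = 12487 + 6890 = 19377
Giving 2574 / 6023 / 11857 / 25806 / 19377.
[period 2]
Births: 25806 × 0.195 = 5032
Group 2: 2574 × 0.956 = 2461
Group 3: 6023 × 0.964 = 5806
Group 4: 11857 × 0.935 = 11086
Group 5: 25806 × 0.946 + 19377 × 0.594 = 24412 + 11510 = 35922
Giving 5032 / 2461 / 5806 / 11086 / 35922.
Total after period 2: 5032 + 2461 + 5806 + 11086 + 35922 = 60307

60307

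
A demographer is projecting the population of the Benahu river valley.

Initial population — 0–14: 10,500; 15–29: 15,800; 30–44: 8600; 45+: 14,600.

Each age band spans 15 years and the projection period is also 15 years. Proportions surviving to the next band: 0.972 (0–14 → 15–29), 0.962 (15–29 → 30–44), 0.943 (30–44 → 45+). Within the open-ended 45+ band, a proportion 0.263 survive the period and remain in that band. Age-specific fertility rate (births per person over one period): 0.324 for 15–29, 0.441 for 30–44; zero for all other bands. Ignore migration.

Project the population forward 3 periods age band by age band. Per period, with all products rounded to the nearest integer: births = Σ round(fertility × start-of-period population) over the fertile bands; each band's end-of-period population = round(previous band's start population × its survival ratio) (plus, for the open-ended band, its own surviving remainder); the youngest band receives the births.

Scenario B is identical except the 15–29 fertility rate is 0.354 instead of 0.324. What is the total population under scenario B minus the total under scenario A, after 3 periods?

1164

Let group 1 be 0–14 through group 4 = 45+.
— Period 1 —
Births: 15800 × 0.324 = 5119, 8600 × 0.441 = 3793 ⇒ total 8912
Group 2: 10500 × 0.972 = 10206
Group 3: 15800 × 0.962 = 15200
Group 4: 8600 × 0.943 + 14600 × 0.263 = 8110 + 3840 = 11950
Population now: 0–14=8912, 15–29=10206, 30–44=15200, 45+=11950
— Period 2 —
Births: 10206 × 0.324 = 3307, 15200 × 0.441 = 6703 ⇒ total 10010
Group 2: 8912 × 0.972 = 8662
Group 3: 10206 × 0.962 = 9818
Group 4: 15200 × 0.943 + 11950 × 0.263 = 14334 + 3143 = 17477
Population now: 0–14=10010, 15–29=8662, 30–44=9818, 45+=17477
— Period 3 —
Births: 8662 × 0.324 = 2806, 9818 × 0.441 = 4330 ⇒ total 7136
Group 2: 10010 × 0.972 = 9730
Group 3: 8662 × 0.962 = 8333
Group 4: 9818 × 0.943 + 17477 × 0.263 = 9258 + 4596 = 13854
Population now: 0–14=7136, 15–29=9730, 30–44=8333, 45+=13854
Scenario A total after 3 periods: 39053
Scenario B projection —
— Period 1 —
Births: 15800 × 0.354 = 5593, 8600 × 0.441 = 3793 ⇒ total 9386
Group 2: 10500 × 0.972 = 10206
Group 3: 15800 × 0.962 = 15200
Group 4: 8600 × 0.943 + 14600 × 0.263 = 8110 + 3840 = 11950
Population now: 0–14=9386, 15–29=10206, 30–44=15200, 45+=11950
— Period 2 —
Births: 10206 × 0.354 = 3613, 15200 × 0.441 = 6703 ⇒ total 10316
Group 2: 9386 × 0.972 = 9123
Group 3: 10206 × 0.962 = 9818
Group 4: 15200 × 0.943 + 11950 × 0.263 = 14334 + 3143 = 17477
Population now: 0–14=10316, 15–29=9123, 30–44=9818, 45+=17477
— Period 3 —
Births: 9123 × 0.354 = 3230, 9818 × 0.441 = 4330 ⇒ total 7560
Group 2: 10316 × 0.972 = 10027
Group 3: 9123 × 0.962 = 8776
Group 4: 9818 × 0.943 + 17477 × 0.263 = 9258 + 4596 = 13854
Population now: 0–14=7560, 15–29=10027, 30–44=8776, 45+=13854
Scenario B total after 3 periods: 40217
Difference B − A = 40217 − 39053 = 1164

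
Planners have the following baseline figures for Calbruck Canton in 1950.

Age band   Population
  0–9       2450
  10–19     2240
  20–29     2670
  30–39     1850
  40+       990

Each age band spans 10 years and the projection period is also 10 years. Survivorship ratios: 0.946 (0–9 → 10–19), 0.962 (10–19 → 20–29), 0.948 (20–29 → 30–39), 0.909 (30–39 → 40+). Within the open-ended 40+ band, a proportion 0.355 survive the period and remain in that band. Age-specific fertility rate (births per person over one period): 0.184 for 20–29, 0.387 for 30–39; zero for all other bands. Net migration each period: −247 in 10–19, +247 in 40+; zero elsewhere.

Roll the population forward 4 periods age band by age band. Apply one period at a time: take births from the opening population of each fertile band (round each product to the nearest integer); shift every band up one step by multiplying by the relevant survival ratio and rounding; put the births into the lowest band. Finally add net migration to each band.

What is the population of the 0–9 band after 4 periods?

— Period 1 —
Births: 2670 * 0.184 = 491  |  1850 * 0.387 = 716 — total 1207
10–19: 2450 * 0.946 = 2318
20–29: 2240 * 0.962 = 2155
30–39: 2670 * 0.948 = 2531
40+: 1850 * 0.909 + 990 * 0.355 = 1682 + 351 = 2033
Net migration: 10–19 − 247 → 2071; 40+ + 247 → 2280
End of period: [1207, 2071, 2155, 2531, 2280]
— Period 2 —
Births: 2155 * 0.184 = 397  |  2531 * 0.387 = 979 — total 1376
10–19: 1207 * 0.946 = 1142
20–29: 2071 * 0.962 = 1992
30–39: 2155 * 0.948 = 2043
40+: 2531 * 0.909 + 2280 * 0.355 = 2301 + 809 = 3110
Net migration: 10–19 − 247 → 895; 40+ + 247 → 3357
End of period: [1376, 895, 1992, 2043, 3357]
— Period 3 —
Births: 1992 * 0.184 = 367  |  2043 * 0.387 = 791 — total 1158
10–19: 1376 * 0.946 = 1302
20–29: 895 * 0.962 = 861
30–39: 1992 * 0.948 = 1888
40+: 2043 * 0.909 + 3357 * 0.355 = 1857 + 1192 = 3049
Net migration: 10–19 − 247 → 1055; 40+ + 247 → 3296
End of period: [1158, 1055, 861, 1888, 3296]
— Period 4 —
Births: 861 * 0.184 = 158  |  1888 * 0.387 = 731 — total 889
10–19: 1158 * 0.946 = 1095
20–29: 1055 * 0.962 = 1015
30–39: 861 * 0.948 = 816
40+: 1888 * 0.909 + 3296 * 0.355 = 1716 + 1170 = 2886
Net migration: 10–19 − 247 → 848; 40+ + 247 → 3133
End of period: [889, 848, 1015, 816, 3133]

889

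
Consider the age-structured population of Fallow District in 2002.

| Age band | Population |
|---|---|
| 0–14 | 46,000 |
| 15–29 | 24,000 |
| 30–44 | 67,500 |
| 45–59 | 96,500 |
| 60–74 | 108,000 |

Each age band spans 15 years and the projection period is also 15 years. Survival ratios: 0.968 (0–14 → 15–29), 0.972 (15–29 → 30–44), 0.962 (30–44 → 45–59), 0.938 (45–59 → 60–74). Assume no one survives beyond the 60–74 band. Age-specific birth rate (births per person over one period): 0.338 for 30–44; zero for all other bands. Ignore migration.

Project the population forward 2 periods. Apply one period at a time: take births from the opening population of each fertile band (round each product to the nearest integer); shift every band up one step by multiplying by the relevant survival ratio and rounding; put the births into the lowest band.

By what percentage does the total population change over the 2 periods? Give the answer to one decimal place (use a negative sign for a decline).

-54.2

(Groups numbered youngest = 1 to oldest = 5.)
Period 1:
Births: 67500 × 0.338 = 22815
Group 2: 46000 × 0.968 = 44528
Group 3: 24000 × 0.972 = 23328
Group 4: 67500 × 0.962 = 64935
Group 5: 96500 × 0.938 = 90517
→ [22815, 44528, 23328, 64935, 90517]
Period 2:
Births: 23328 × 0.338 = 7885
Group 2: 22815 × 0.968 = 22085
Group 3: 44528 × 0.972 = 43281
Group 4: 23328 × 0.962 = 22442
Group 5: 64935 × 0.938 = 60909
→ [7885, 22085, 43281, 22442, 60909]
Total: 342000 → 156602; change = -185398; percentage change = -54.2%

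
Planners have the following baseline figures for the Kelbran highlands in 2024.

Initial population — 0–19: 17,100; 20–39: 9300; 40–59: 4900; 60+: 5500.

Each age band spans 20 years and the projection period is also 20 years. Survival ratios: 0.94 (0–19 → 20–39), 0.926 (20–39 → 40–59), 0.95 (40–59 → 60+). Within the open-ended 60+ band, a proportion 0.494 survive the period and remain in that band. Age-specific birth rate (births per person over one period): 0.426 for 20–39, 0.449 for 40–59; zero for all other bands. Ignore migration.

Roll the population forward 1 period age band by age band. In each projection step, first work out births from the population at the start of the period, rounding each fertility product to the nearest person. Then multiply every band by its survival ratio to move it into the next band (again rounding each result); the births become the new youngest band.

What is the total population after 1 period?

38220

Call the bands 1 to 4, youngest first.
After projecting period 1:
Births: 9300 × 0.426 = 3962, 4900 × 0.449 = 2200 → 6162
Band 2: 17100 × 0.94 = 16074
Band 3: 9300 × 0.926 = 8612
Band 4: 4900 × 0.95 + 5500 × 0.494 = 4655 + 2717 = 7372
End of period: [6162, 16074, 8612, 7372]
Total after period 1: 6162 + 16074 + 8612 + 7372 = 38220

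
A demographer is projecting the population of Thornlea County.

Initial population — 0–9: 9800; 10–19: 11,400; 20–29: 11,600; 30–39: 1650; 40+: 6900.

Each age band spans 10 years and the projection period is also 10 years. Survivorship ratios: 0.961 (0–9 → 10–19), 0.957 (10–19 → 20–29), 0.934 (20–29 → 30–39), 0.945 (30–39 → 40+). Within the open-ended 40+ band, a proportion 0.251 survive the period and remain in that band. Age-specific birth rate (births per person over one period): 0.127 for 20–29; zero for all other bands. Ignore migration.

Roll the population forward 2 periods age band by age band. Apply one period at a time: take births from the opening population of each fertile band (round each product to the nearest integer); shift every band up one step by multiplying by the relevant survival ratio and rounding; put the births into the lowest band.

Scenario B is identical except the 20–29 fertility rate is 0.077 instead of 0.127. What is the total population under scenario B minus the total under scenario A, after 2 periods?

(Groups numbered youngest = 1 to oldest = 5.)
After projecting period 1:
Births: 11600 * 0.127 = 1473
Group 2: 9800 * 0.961 = 9418
Group 3: 11400 * 0.957 = 10910
Group 4: 11600 * 0.934 = 10834
Group 5: 1650 * 0.945 + 6900 * 0.251 = 1559 + 1732 = 3291
Giving 1473 / 9418 / 10910 / 10834 / 3291.
After projecting period 2:
Births: 10910 * 0.127 = 1386
Group 2: 1473 * 0.961 = 1416
Group 3: 9418 * 0.957 = 9013
Group 4: 10910 * 0.934 = 10190
Group 5: 10834 * 0.945 + 3291 * 0.251 = 10238 + 826 = 11064
Giving 1386 / 1416 / 9013 / 10190 / 11064.
Scenario A total after 2 periods: 33069
Scenario B projection —
After projecting period 1:
Births: 11600 * 0.077 = 893
Group 2: 9800 * 0.961 = 9418
Group 3: 11400 * 0.957 = 10910
Group 4: 11600 * 0.934 = 10834
Group 5: 1650 * 0.945 + 6900 * 0.251 = 1559 + 1732 = 3291
Giving 893 / 9418 / 10910 / 10834 / 3291.
After projecting period 2:
Births: 10910 * 0.077 = 840
Group 2: 893 * 0.961 = 858
Group 3: 9418 * 0.957 = 9013
Group 4: 10910 * 0.934 = 10190
Group 5: 10834 * 0.945 + 3291 * 0.251 = 10238 + 826 = 11064
Giving 840 / 858 / 9013 / 10190 / 11064.
Scenario B total after 2 periods: 31965
Difference B − A = 31965 − 33069 = -1104

-1104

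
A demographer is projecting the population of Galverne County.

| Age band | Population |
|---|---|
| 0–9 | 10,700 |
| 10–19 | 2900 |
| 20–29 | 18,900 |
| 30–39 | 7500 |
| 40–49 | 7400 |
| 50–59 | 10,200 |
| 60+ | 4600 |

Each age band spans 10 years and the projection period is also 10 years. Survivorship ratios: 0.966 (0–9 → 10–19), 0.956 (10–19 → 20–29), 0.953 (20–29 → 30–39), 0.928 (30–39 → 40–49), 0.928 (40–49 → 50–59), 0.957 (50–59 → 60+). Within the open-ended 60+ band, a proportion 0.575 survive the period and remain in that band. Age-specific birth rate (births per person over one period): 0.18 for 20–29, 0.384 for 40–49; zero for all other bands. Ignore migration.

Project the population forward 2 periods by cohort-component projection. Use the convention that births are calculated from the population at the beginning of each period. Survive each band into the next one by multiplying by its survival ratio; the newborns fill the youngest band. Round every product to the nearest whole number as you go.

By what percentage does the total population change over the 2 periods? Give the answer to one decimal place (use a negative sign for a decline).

-5.8

— Period 1 —
Births: 18900 × 0.18 = 3402, 7400 × 0.384 = 2842 → total 6244
10–19: 10700 × 0.966 = 10336
20–29: 2900 × 0.956 = 2772
30–39: 18900 × 0.953 = 18012
40–49: 7500 × 0.928 = 6960
50–59: 7400 × 0.928 = 6867
60+: 10200 × 0.957 + 4600 × 0.575 = 9761 + 2645 = 12406
Giving 6244 / 10336 / 2772 / 18012 / 6960 / 6867 / 12406.
— Period 2 —
Births: 2772 × 0.18 = 499, 6960 × 0.384 = 2673 → total 3172
10–19: 6244 × 0.966 = 6032
20–29: 10336 × 0.956 = 9881
30–39: 2772 × 0.953 = 2642
40–49: 18012 × 0.928 = 16715
50–59: 6960 × 0.928 = 6459
60+: 6867 × 0.957 + 12406 × 0.575 = 6572 + 7133 = 13705
Giving 3172 / 6032 / 9881 / 2642 / 16715 / 6459 / 13705.
Total: 62200 → 58606; change = -3594; percentage change = -5.8%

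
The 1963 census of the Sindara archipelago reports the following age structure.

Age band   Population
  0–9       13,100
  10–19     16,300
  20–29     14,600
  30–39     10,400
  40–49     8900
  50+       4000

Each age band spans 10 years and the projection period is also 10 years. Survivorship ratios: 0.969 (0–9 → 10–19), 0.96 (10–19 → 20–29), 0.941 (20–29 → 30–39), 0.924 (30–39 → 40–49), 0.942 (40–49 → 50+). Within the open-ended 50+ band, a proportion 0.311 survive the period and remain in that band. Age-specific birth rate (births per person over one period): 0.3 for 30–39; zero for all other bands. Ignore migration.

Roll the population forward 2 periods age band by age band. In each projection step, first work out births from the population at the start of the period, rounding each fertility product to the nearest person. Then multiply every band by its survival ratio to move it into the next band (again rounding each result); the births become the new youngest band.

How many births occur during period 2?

Call the bands 1 to 6, youngest first.
Period 1.
Births: 10400 * 0.3 = 3120
Band 2: 13100 * 0.969 = 12694
Band 3: 16300 * 0.96 = 15648
Band 4: 14600 * 0.941 = 13739
Band 5: 10400 * 0.924 = 9610
Band 6: 8900 * 0.942 + 4000 * 0.311 = 8384 + 1244 = 9628
Population now: 0–9=3120, 10–19=12694, 20–29=15648, 30–39=13739, 40–49=9610, 50+=9628
Period 2.
Births: 13739 * 0.3 = 4122
Band 2: 3120 * 0.969 = 3023
Band 3: 12694 * 0.96 = 12186
Band 4: 15648 * 0.941 = 14725
Band 5: 13739 * 0.924 = 12695
Band 6: 9610 * 0.942 + 9628 * 0.311 = 9053 + 2994 = 12047
Population now: 0–9=4122, 10–19=3023, 20–29=12186, 30–39=14725, 40–49=12695, 50+=12047

4122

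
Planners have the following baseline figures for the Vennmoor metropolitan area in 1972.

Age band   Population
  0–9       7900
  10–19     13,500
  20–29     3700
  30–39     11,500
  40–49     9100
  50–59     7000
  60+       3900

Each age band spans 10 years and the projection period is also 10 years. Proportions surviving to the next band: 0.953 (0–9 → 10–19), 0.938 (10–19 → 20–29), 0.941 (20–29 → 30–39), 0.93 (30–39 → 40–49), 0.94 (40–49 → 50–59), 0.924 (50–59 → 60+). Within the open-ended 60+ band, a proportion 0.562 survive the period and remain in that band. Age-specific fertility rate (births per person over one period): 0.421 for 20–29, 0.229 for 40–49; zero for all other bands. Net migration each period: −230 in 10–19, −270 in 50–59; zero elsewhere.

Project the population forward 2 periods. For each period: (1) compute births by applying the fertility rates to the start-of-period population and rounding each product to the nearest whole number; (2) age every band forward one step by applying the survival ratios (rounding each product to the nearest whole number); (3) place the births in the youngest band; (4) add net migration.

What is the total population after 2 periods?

Period 1.
Births: 3700 × 0.421 = 1558, 9100 × 0.229 = 2084 ⇒ total 3642
10–19: 7900 × 0.953 = 7529
20–29: 13500 × 0.938 = 12663
30–39: 3700 × 0.941 = 3482
40–49: 11500 × 0.93 = 10695
50–59: 9100 × 0.94 = 8554
60+: 7000 × 0.924 + 3900 × 0.562 = 6468 + 2192 = 8660
Net migration: 10–19 − 230 → 7299; 50–59 − 270 → 8284
Population now: 0–9=3642, 10–19=7299, 20–29=12663, 30–39=3482, 40–49=10695, 50–59=8284, 60+=8660
Period 2.
Births: 12663 × 0.421 = 5331, 10695 × 0.229 = 2449 ⇒ total 7780
10–19: 3642 × 0.953 = 3471
20–29: 7299 × 0.938 = 6846
30–39: 12663 × 0.941 = 11916
40–49: 3482 × 0.93 = 3238
50–59: 10695 × 0.94 = 10053
60+: 8284 × 0.924 + 8660 × 0.562 = 7654 + 4867 = 12521
Net migration: 10–19 − 230 → 3241; 50–59 − 270 → 9783
Population now: 0–9=7780, 10–19=3241, 20–29=6846, 30–39=11916, 40–49=3238, 50–59=9783, 60+=12521
Total after period 2: 7780 + 3241 + 6846 + 11916 + 3238 + 9783 + 12521 = 55325

55325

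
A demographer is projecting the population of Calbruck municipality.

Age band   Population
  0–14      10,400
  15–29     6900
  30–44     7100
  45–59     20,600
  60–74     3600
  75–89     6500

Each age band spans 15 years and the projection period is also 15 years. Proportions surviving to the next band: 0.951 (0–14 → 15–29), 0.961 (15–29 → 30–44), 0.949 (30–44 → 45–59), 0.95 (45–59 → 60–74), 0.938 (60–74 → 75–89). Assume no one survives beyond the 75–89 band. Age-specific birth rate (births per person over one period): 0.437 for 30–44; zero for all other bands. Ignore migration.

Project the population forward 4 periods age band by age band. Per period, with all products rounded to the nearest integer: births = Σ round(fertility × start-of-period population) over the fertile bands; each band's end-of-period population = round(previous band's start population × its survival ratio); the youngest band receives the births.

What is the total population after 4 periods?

24704

[period 1]
Births: 7100 × 0.437 = 3103
15–29: 10400 × 0.951 = 9890
30–44: 6900 × 0.961 = 6631
45–59: 7100 × 0.949 = 6738
60–74: 20600 × 0.95 = 19570
75–89: 3600 × 0.938 = 3377
Population now: 0–14=3103, 15–29=9890, 30–44=6631, 45–59=6738, 60–74=19570, 75–89=3377
[period 2]
Births: 6631 × 0.437 = 2898
15–29: 3103 × 0.951 = 2951
30–44: 9890 × 0.961 = 9504
45–59: 6631 × 0.949 = 6293
60–74: 6738 × 0.95 = 6401
75–89: 19570 × 0.938 = 18357
Population now: 0–14=2898, 15–29=2951, 30–44=9504, 45–59=6293, 60–74=6401, 75–89=18357
[period 3]
Births: 9504 × 0.437 = 4153
15–29: 2898 × 0.951 = 2756
30–44: 2951 × 0.961 = 2836
45–59: 9504 × 0.949 = 9019
60–74: 6293 × 0.95 = 5978
75–89: 6401 × 0.938 = 6004
Population now: 0–14=4153, 15–29=2756, 30–44=2836, 45–59=9019, 60–74=5978, 75–89=6004
[period 4]
Births: 2836 × 0.437 = 1239
15–29: 4153 × 0.951 = 3950
30–44: 2756 × 0.961 = 2649
45–59: 2836 × 0.949 = 2691
60–74: 9019 × 0.95 = 8568
75–89: 5978 × 0.938 = 5607
Population now: 0–14=1239, 15–29=3950, 30–44=2649, 45–59=2691, 60–74=8568, 75–89=5607
Total after period 4: 1239 + 3950 + 2649 + 2691 + 8568 + 5607 = 24704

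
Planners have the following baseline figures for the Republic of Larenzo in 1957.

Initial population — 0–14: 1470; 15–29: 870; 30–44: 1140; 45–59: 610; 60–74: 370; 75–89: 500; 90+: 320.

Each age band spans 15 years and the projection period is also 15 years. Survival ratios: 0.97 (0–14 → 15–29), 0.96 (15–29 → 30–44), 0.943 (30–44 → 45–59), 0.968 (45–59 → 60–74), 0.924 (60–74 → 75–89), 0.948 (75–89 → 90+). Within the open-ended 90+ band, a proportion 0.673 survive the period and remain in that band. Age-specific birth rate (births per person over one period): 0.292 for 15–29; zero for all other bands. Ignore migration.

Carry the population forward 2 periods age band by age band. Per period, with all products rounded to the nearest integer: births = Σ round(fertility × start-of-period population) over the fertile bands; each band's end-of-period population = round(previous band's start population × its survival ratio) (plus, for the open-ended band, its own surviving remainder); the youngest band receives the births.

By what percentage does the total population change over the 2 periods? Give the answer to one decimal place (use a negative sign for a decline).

-1.7

— Period 1 —
Births: 870 × 0.292 = 254
15–29: 1470 × 0.97 = 1426
30–44: 870 × 0.96 = 835
45–59: 1140 × 0.943 = 1075
60–74: 610 × 0.968 = 590
75–89: 370 × 0.924 = 342
90+: 500 × 0.948 + 320 × 0.673 = 474 + 215 = 689
End of period: [254, 1426, 835, 1075, 590, 342, 689]
— Period 2 —
Births: 1426 × 0.292 = 416
15–29: 254 × 0.97 = 246
30–44: 1426 × 0.96 = 1369
45–59: 835 × 0.943 = 787
60–74: 1075 × 0.968 = 1041
75–89: 590 × 0.924 = 545
90+: 342 × 0.948 + 689 × 0.673 = 324 + 464 = 788
End of period: [416, 246, 1369, 787, 1041, 545, 788]
Total: 5280 → 5192; change = -88; percentage change = -1.7%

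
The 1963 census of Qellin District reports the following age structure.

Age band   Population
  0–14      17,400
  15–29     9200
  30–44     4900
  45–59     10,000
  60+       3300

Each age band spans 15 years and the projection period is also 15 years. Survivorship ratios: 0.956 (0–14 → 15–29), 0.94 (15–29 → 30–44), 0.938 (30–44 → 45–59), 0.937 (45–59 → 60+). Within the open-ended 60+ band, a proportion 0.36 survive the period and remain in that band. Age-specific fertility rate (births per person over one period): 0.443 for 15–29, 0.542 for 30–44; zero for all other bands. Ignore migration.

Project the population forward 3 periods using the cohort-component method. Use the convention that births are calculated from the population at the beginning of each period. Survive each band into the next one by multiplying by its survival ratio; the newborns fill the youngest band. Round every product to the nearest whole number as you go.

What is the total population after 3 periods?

54089

[period 1]
Births: 9200 × 0.443 = 4076 ; 4900 × 0.542 = 2656 ⇒ total 6732
15–29: 17400 × 0.956 = 16634
30–44: 9200 × 0.94 = 8648
45–59: 4900 × 0.938 = 4596
60+: 10000 × 0.937 + 3300 × 0.36 = 9370 + 1188 = 10558
Giving 6732 / 16634 / 8648 / 4596 / 10558.
[period 2]
Births: 16634 × 0.443 = 7369 ; 8648 × 0.542 = 4687 ⇒ total 12056
15–29: 6732 × 0.956 = 6436
30–44: 16634 × 0.94 = 15636
45–59: 8648 × 0.938 = 8112
60+: 4596 × 0.937 + 10558 × 0.36 = 4306 + 3801 = 8107
Giving 12056 / 6436 / 15636 / 8112 / 8107.
[period 3]
Births: 6436 × 0.443 = 2851 ; 15636 × 0.542 = 8475 ⇒ total 11326
15–29: 12056 × 0.956 = 11526
30–44: 6436 × 0.94 = 6050
45–59: 15636 × 0.938 = 14667
60+: 8112 × 0.937 + 8107 × 0.36 = 7601 + 2919 = 10520
Giving 11326 / 11526 / 6050 / 14667 / 10520.
Total after period 3: 11326 + 11526 + 6050 + 14667 + 10520 = 54089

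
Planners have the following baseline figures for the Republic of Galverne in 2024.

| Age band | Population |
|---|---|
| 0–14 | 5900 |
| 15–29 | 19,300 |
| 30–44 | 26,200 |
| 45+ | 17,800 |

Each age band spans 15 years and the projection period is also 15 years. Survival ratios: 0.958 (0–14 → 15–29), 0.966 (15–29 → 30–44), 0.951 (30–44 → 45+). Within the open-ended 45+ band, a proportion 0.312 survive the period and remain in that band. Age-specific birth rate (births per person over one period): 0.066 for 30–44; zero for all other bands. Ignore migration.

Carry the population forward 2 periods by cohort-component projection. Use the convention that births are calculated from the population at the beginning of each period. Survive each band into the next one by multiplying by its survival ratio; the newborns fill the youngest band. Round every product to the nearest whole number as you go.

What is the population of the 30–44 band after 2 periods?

[period 1]
Births: 26200 × 0.066 = 1729
15–29: 5900 × 0.958 = 5652
30–44: 19300 × 0.966 = 18644
45+: 26200 × 0.951 + 17800 × 0.312 = 24916 + 5554 = 30470
Giving 1729 / 5652 / 18644 / 30470.
[period 2]
Births: 18644 × 0.066 = 1231
15–29: 1729 × 0.958 = 1656
30–44: 5652 × 0.966 = 5460
45+: 18644 × 0.951 + 30470 × 0.312 = 17730 + 9507 = 27237
Giving 1231 / 1656 / 5460 / 27237.

5460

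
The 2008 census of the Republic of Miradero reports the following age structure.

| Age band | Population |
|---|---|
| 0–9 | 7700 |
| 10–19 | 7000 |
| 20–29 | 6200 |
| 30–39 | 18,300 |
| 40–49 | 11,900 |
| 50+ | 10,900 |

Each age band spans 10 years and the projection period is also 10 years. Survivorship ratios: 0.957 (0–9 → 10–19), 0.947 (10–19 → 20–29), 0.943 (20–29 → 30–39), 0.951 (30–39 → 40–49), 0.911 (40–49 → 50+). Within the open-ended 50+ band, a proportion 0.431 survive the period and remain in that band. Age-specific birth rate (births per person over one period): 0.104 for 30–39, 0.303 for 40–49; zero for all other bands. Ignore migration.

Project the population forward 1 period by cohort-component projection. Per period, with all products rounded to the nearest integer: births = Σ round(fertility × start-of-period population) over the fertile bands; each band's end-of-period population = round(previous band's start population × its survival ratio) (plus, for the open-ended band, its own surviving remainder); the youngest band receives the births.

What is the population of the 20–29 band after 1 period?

6629

(Bands numbered youngest = 1 to oldest = 6.)
[period 1]
Births: 18300 × 0.104 = 1903  |  11900 × 0.303 = 3606 → 5509
Band 2: 7700 × 0.957 = 7369
Band 3: 7000 × 0.947 = 6629
Band 4: 6200 × 0.943 = 5847
Band 5: 18300 × 0.951 = 17403
Band 6: 11900 × 0.911 + 10900 × 0.431 = 10841 + 4698 = 15539
End of period: [5509, 7369, 6629, 5847, 17403, 15539]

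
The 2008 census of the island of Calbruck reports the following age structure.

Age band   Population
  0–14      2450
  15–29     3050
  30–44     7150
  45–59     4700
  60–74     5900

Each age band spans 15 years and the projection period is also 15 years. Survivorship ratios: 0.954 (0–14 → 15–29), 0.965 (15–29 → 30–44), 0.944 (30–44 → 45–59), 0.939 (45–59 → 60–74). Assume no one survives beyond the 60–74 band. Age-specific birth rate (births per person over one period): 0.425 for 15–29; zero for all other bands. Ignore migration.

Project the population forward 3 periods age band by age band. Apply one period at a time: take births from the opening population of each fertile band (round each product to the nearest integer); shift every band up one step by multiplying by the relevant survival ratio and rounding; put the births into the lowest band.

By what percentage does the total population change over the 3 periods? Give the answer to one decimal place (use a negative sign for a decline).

(Bands numbered youngest = 1 to oldest = 5.)
— Period 1 —
Births: 3050 * 0.425 = 1296
Band 2: 2450 * 0.954 = 2337
Band 3: 3050 * 0.965 = 2943
Band 4: 7150 * 0.944 = 6750
Band 5: 4700 * 0.939 = 4413
→ [1296, 2337, 2943, 6750, 4413]
— Period 2 —
Births: 2337 * 0.425 = 993
Band 2: 1296 * 0.954 = 1236
Band 3: 2337 * 0.965 = 2255
Band 4: 2943 * 0.944 = 2778
Band 5: 6750 * 0.939 = 6338
→ [993, 1236, 2255, 2778, 6338]
— Period 3 —
Births: 1236 * 0.425 = 525
Band 2: 993 * 0.954 = 947
Band 3: 1236 * 0.965 = 1193
Band 4: 2255 * 0.944 = 2129
Band 5: 2778 * 0.939 = 2609
→ [525, 947, 1193, 2129, 2609]
Total: 23250 → 7403; change = -15847; percentage change = -68.2%

-68.2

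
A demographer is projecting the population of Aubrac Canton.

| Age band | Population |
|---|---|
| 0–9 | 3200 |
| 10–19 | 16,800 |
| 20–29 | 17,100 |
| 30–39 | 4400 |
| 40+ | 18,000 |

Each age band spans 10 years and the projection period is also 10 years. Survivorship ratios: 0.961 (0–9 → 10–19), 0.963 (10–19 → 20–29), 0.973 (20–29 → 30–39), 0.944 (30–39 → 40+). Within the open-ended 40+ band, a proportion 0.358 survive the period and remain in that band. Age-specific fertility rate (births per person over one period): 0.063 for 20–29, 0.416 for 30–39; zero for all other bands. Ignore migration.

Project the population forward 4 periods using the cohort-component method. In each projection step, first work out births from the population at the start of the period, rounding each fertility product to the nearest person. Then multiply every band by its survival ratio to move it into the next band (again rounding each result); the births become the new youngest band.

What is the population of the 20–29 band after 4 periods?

— Period 1 —
Births: 17100 × 0.063 = 1077  |  4400 × 0.416 = 1830 → 2907
10–19: 3200 × 0.961 = 3075
20–29: 16800 × 0.963 = 16178
30–39: 17100 × 0.973 = 16638
40+: 4400 × 0.944 + 18000 × 0.358 = 4154 + 6444 = 10598
Population now: 0–9=2907, 10–19=3075, 20–29=16178, 30–39=16638, 40+=10598
— Period 2 —
Births: 16178 × 0.063 = 1019  |  16638 × 0.416 = 6921 → 7940
10–19: 2907 × 0.961 = 2794
20–29: 3075 × 0.963 = 2961
30–39: 16178 × 0.973 = 15741
40+: 16638 × 0.944 + 10598 × 0.358 = 15706 + 3794 = 19500
Population now: 0–9=7940, 10–19=2794, 20–29=2961, 30–39=15741, 40+=19500
— Period 3 —
Births: 2961 × 0.063 = 187  |  15741 × 0.416 = 6548 → 6735
10–19: 7940 × 0.961 = 7630
20–29: 2794 × 0.963 = 2691
30–39: 2961 × 0.973 = 2881
40+: 15741 × 0.944 + 19500 × 0.358 = 14860 + 6981 = 21841
Population now: 0–9=6735, 10–19=7630, 20–29=2691, 30–39=2881, 40+=21841
— Period 4 —
Births: 2691 × 0.063 = 170  |  2881 × 0.416 = 1198 → 1368
10–19: 6735 × 0.961 = 6472
20–29: 7630 × 0.963 = 7348
30–39: 2691 × 0.973 = 2618
40+: 2881 × 0.944 + 21841 × 0.358 = 2720 + 7819 = 10539
Population now: 0–9=1368, 10–19=6472, 20–29=7348, 30–39=2618, 40+=10539

7348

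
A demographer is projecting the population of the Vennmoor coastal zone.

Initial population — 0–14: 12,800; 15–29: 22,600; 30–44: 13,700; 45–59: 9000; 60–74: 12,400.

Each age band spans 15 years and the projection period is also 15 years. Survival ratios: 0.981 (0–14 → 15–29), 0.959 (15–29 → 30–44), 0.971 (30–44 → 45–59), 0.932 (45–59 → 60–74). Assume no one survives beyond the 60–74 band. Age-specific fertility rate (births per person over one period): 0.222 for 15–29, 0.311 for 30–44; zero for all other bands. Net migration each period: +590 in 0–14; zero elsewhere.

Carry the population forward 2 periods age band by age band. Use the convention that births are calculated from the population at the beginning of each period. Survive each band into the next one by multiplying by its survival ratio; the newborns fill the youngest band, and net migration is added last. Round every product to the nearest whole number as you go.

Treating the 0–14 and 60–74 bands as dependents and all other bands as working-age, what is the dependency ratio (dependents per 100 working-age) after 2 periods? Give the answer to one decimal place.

Numbering the bands 1..5 from youngest to oldest:
Period 1:
Births: 22600 * 0.222 = 5017, 13700 * 0.311 = 4261 → 9278
Band 2: 12800 * 0.981 = 12557
Band 3: 22600 * 0.959 = 21673
Band 4: 13700 * 0.971 = 13303
Band 5: 9000 * 0.932 = 8388
Net migration: Band 1 + 590 → 9868
Giving 9868 / 12557 / 21673 / 13303 / 8388.
Period 2:
Births: 12557 * 0.222 = 2788, 21673 * 0.311 = 6740 → 9528
Band 2: 9868 * 0.981 = 9681
Band 3: 12557 * 0.959 = 12042
Band 4: 21673 * 0.971 = 21044
Band 5: 13303 * 0.932 = 12398
Net migration: Band 1 + 590 → 10118
Giving 10118 / 9681 / 12042 / 21044 / 12398.
Dependents (band 0–14 + band 60–74) = 10118 + 12398 = 22516; working-age = 42767; ratio = 22516/42767 × 100 = 52.6

52.6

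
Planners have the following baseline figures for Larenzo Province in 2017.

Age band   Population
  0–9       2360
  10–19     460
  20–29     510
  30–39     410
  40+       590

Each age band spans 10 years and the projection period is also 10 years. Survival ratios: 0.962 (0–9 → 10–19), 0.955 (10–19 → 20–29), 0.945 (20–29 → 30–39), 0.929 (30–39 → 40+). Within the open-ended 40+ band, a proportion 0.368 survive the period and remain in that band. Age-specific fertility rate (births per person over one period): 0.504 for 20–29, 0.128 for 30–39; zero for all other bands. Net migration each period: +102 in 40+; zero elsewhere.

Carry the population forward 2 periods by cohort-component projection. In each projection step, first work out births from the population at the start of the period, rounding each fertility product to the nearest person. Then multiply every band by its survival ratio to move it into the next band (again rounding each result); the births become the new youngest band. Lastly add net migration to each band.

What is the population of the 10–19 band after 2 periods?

297

Numbering the groups 1..5 from youngest to oldest:
Period 1:
Births: 510 × 0.504 = 257 ; 410 × 0.128 = 52 ⇒ total 309
Group 2: 2360 × 0.962 = 2270
Group 3: 460 × 0.955 = 439
Group 4: 510 × 0.945 = 482
Group 5: 410 × 0.929 + 590 × 0.368 = 381 + 217 = 598
Net migration: Group 5 + 102 → 700
Giving 309 / 2270 / 439 / 482 / 700.
Period 2:
Births: 439 × 0.504 = 221 ; 482 × 0.128 = 62 ⇒ total 283
Group 2: 309 × 0.962 = 297
Group 3: 2270 × 0.955 = 2168
Group 4: 439 × 0.945 = 415
Group 5: 482 × 0.929 + 700 × 0.368 = 448 + 258 = 706
Net migration: Group 5 + 102 → 808
Giving 283 / 297 / 2168 / 415 / 808.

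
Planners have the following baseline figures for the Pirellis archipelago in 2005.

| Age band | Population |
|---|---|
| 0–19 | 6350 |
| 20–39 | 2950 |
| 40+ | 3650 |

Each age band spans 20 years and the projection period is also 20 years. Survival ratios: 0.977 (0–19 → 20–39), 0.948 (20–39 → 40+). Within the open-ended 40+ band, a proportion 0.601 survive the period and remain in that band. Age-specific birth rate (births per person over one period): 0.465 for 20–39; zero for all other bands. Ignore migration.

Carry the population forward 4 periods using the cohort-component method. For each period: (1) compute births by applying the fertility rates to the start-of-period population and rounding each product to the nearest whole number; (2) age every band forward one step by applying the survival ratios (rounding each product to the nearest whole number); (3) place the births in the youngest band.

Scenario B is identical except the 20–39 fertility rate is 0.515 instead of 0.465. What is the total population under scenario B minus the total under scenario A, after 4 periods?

804

Period 1:
Births: 2950 × 0.465 = 1372
20–39: 6350 × 0.977 = 6204
40+: 2950 × 0.948 + 3650 × 0.601 = 2797 + 2194 = 4991
End of period: [1372, 6204, 4991]
Period 2:
Births: 6204 × 0.465 = 2885
20–39: 1372 × 0.977 = 1340
40+: 6204 × 0.948 + 4991 × 0.601 = 5881 + 3000 = 8881
End of period: [2885, 1340, 8881]
Period 3:
Births: 1340 × 0.465 = 623
20–39: 2885 × 0.977 = 2819
40+: 1340 × 0.948 + 8881 × 0.601 = 1270 + 5337 = 6607
End of period: [623, 2819, 6607]
Period 4:
Births: 2819 × 0.465 = 1311
20–39: 623 × 0.977 = 609
40+: 2819 × 0.948 + 6607 × 0.601 = 2672 + 3971 = 6643
End of period: [1311, 609, 6643]
Scenario A total after 4 periods: 8563
Scenario B projection —
Period 1:
Births: 2950 × 0.515 = 1519
20–39: 6350 × 0.977 = 6204
40+: 2950 × 0.948 + 3650 × 0.601 = 2797 + 2194 = 4991
End of period: [1519, 6204, 4991]
Period 2:
Births: 6204 × 0.515 = 3195
20–39: 1519 × 0.977 = 1484
40+: 6204 × 0.948 + 4991 × 0.601 = 5881 + 3000 = 8881
End of period: [3195, 1484, 8881]
Period 3:
Births: 1484 × 0.515 = 764
20–39: 3195 × 0.977 = 3122
40+: 1484 × 0.948 + 8881 × 0.601 = 1407 + 5337 = 6744
End of period: [764, 3122, 6744]
Period 4:
Births: 3122 × 0.515 = 1608
20–39: 764 × 0.977 = 746
40+: 3122 × 0.948 + 6744 × 0.601 = 2960 + 4053 = 7013
End of period: [1608, 746, 7013]
Scenario B total after 4 periods: 9367
Difference B − A = 9367 − 8563 = 804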